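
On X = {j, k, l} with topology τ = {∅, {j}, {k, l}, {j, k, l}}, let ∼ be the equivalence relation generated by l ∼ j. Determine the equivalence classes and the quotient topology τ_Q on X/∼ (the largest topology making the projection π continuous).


X/∼ = {[j=l], [k]}; |τ_Q| = 2.

Equivalence classes: [j=l], [k].
Quotient map π: X → X/∼ sends j ↦ [j=l], k ↦ [k], l ↦ [j=l].
For each subset V ⊆ X/∼, compute π^{-1}(V) ⊆ X and check whether π^{-1}(V) ∈ τ. V is open in τ_Q iff π^{-1}(V) ∈ τ.
  V = {}: π^{-1}(V) = ∅ ∈ τ ✓.
  V = {[j=l]}: π^{-1}(V) = {j, l} ∉ τ ✗.
  V = {[k]}: π^{-1}(V) = {k} ∉ τ ✗.
  V = {[j=l], [k]}: π^{-1}(V) = {j, k, l} ∈ τ ✓.
Open sets in the quotient: τ_Q = {{}, {[j=l], [k]}} (2 elements).


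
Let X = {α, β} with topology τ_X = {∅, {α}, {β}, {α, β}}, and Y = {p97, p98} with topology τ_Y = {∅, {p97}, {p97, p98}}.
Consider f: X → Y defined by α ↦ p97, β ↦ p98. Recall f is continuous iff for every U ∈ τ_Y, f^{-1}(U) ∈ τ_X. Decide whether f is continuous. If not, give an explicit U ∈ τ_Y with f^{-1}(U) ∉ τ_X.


f IS continuous.

Compute f^{-1}(U) for each U ∈ τ_Y:
  U = ∅: f^{-1}(U) = ∅ ∈ τ_X ✓.
  U = {p97}: f^{-1}(U) = {α} ∈ τ_X ✓.
  U = {p97, p98}: f^{-1}(U) = {α, β} ∈ τ_X ✓.
Every preimage lies in τ_X, so f IS continuous.


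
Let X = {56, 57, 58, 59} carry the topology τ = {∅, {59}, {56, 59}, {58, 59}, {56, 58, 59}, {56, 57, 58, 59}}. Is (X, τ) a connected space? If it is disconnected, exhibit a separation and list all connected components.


(X, τ) is connected.

Find clopen sets (U ∈ τ with X ∖ U ∈ τ):
  U = ∅, X ∖ U = {56, 57, 58, 59} — both open, so U is clopen.
  U = {56, 57, 58, 59}, X ∖ U = ∅ — both open, so U is clopen.
Only trivial clopens (∅ and X) exist, so (X, τ) is connected.
Compute connected components by grouping points that agree on all clopens:
  component: {56, 57, 58, 59}


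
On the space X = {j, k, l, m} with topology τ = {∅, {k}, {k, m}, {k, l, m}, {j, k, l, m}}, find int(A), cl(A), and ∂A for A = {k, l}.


int(A) = {k}, cl(A) = {j, k, l, m}, ∂A = {j, l, m}.

Closed sets in (X, τ) are complements of opens:
  closed(X, τ) = {∅, {j}, {j, l}, {j, l, m}, {j, k, l, m}}.
int(A) = ⋃ {U ∈ τ : U ⊆ A}. Opens contained in A: ∅, {k}.
Taking the union of these: int(A) = {k}.
cl(A) = ⋂ {C closed : A ⊆ C}. Closed sets containing A: {j, k, l, m}.
Intersecting these: cl(A) = {j, k, l, m}.
∂A = cl(A) ∖ int(A) = {j, k, l, m} ∖ {k} = {j, l, m}.


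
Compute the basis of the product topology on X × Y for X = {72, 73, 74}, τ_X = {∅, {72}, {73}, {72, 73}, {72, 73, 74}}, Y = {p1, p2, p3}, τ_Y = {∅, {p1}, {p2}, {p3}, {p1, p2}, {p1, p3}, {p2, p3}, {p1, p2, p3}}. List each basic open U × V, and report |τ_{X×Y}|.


Basis B = {∅ × ∅, {72} × {p1}, {72} × {p2}, {72} × {p3}, {73} × {p1}, {73} × {p2}, {73} × {p3}, {72} × {p1, p2}, {72} × {p1, p3}, {72, 73} × {p1}, {72} × {p2, p3}, {72, 73} × {p2}, {72, 73} × {p3}, {73} × {p1, p2}, {73} × {p1, p3}, {73} × {p2, p3}, {72} × {p1, p2, p3}, {72, 73, 74} × {p1}, {72, 73, 74} × {p2}, {72, 73, 74} × {p3}, {73} × {p1, p2, p3}, {72, 73} × {p1, p2}, {72, 73} × {p1, p3}, {72, 73} × {p2, p3}, {72, 73} × {p1, p2, p3}, {72, 73, 74} × {p1, p2}, {72, 73, 74} × {p1, p3}, {72, 73, 74} × {p2, p3}, {72, 73, 74} × {p1, p2, p3}}; |τ_{X×Y}| = 125.

Enumerate products U × V with U ∈ τ_X, V ∈ τ_Y (deduplicated):
  ∅ × ∅ = {} (∅)
  {72} × {p1} = {(72,p1)}
  {72} × {p2} = {(72,p2)}
  {72} × {p3} = {(72,p3)}
  {73} × {p1} = {(73,p1)}
  {73} × {p2} = {(73,p2)}
  {73} × {p3} = {(73,p3)}
  {72} × {p1, p2} = {(72,p1), (72,p2)}
  {72} × {p1, p3} = {(72,p1), (72,p3)}
  {72, 73} × {p1} = {(72,p1), (73,p1)}
  {72} × {p2, p3} = {(72,p2), (72,p3)}
  {72, 73} × {p2} = {(72,p2), (73,p2)}
  {72, 73} × {p3} = {(72,p3), (73,p3)}
  {73} × {p1, p2} = {(73,p1), (73,p2)}
  {73} × {p1, p3} = {(73,p1), (73,p3)}
  {73} × {p2, p3} = {(73,p2), (73,p3)}
  {72} × {p1, p2, p3} = {(72,p1), (72,p2), (72,p3)}
  {72, 73, 74} × {p1} = {(72,p1), (73,p1), (74,p1)}
  {72, 73, 74} × {p2} = {(72,p2), (73,p2), (74,p2)}
  {72, 73, 74} × {p3} = {(72,p3), (73,p3), (74,p3)}
  {73} × {p1, p2, p3} = {(73,p1), (73,p2), (73,p3)}
  {72, 73} × {p1, p2} = {(72,p1), (72,p2), (73,p1), (73,p2)}
  {72, 73} × {p1, p3} = {(72,p1), (72,p3), (73,p1), (73,p3)}
  {72, 73} × {p2, p3} = {(72,p2), (72,p3), (73,p2), (73,p3)}
  {72, 73} × {p1, p2, p3} = {(72,p1), (72,p2), (72,p3), (73,p1), (73,p2), (73,p3)}
  {72, 73, 74} × {p1, p2} = {(72,p1), (72,p2), (73,p1), (73,p2), (74,p1), (74,p2)}
  {72, 73, 74} × {p1, p3} = {(72,p1), (72,p3), (73,p1), (73,p3), (74,p1), (74,p3)}
  {72, 73, 74} × {p2, p3} = {(72,p2), (72,p3), (73,p2), (73,p3), (74,p2), (74,p3)}
  {72, 73, 74} × {p1, p2, p3} = {(72,p1), (72,p2), (72,p3), (73,p1), (73,p2), (73,p3), (74,p1), (74,p2), (74,p3)}
These 29 distinct sets form the basis B.
Close under arbitrary unions to get τ_{X×Y}; counting gives |τ_{X×Y}| = 125.


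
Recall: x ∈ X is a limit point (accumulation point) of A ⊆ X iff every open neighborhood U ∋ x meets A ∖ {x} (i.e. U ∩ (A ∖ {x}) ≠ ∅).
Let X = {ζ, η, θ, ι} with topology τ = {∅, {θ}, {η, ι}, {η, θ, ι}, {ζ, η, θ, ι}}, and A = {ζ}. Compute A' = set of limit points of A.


A' = ∅

For each x ∈ X, list the open sets U ∈ τ with x ∈ U, then check whether U ∩ (A ∖ {x}) ≠ ∅ for every such U.
  x = ζ: open {ζ, η, θ, ι} ∋ x has {ζ, η, θ, ι} ∩ (A ∖ {ζ}) = ∅, so x is NOT a limit point.
  x = η: open {η, ι} ∋ x has {η, ι} ∩ (A ∖ {η}) = ∅, so x is NOT a limit point.
  x = θ: open {θ} ∋ x has {θ} ∩ (A ∖ {θ}) = ∅, so x is NOT a limit point.
  x = ι: open {η, ι} ∋ x has {η, ι} ∩ (A ∖ {ι}) = ∅, so x is NOT a limit point.
Collecting: A' = ∅.


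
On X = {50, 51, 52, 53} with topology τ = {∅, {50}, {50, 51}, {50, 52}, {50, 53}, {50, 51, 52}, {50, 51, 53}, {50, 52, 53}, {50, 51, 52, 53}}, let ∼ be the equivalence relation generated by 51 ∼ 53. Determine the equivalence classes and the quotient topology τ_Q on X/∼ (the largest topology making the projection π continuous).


X/∼ = {[50], [51=53], [52]}; |τ_Q| = 5.

Equivalence classes: [50], [51=53], [52].
Quotient map π: X → X/∼ sends 50 ↦ [50], 51 ↦ [51=53], 52 ↦ [52], 53 ↦ [51=53].
For each subset V ⊆ X/∼, compute π^{-1}(V) ⊆ X and check whether π^{-1}(V) ∈ τ. V is open in τ_Q iff π^{-1}(V) ∈ τ.
  V = {}: π^{-1}(V) = ∅ ∈ τ ✓.
  V = {[50]}: π^{-1}(V) = {50} ∈ τ ✓.
  V = {[51=53]}: π^{-1}(V) = {51, 53} ∉ τ ✗.
  V = {[50], [51=53]}: π^{-1}(V) = {50, 51, 53} ∈ τ ✓.
  V = {[52]}: π^{-1}(V) = {52} ∉ τ ✗.
  V = {[50], [52]}: π^{-1}(V) = {50, 52} ∈ τ ✓.
  V = {[51=53], [52]}: π^{-1}(V) = {51, 52, 53} ∉ τ ✗.
  V = {[50], [51=53], [52]}: π^{-1}(V) = {50, 51, 52, 53} ∈ τ ✓.
Open sets in the quotient: τ_Q = {{}, {[50]}, {[50], [51=53]}, {[50], [52]}, {[50], [51=53], [52]}} (5 elements).


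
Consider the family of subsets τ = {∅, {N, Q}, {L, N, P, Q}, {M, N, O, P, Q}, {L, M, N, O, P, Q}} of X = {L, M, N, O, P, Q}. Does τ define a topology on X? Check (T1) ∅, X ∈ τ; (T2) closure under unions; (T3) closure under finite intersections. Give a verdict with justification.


τ is NOT a topology on X.

Axiom (T1): ∅ ∈ τ? Yes; X ∈ τ? Yes.
Axiom (T2/T3): check pairwise unions and intersections of members of τ.
Counterexample for (T3): {L, N, P, Q} ∩ {M, N, O, P, Q} = {N, P, Q} ∉ τ. Therefore τ is NOT a topology.


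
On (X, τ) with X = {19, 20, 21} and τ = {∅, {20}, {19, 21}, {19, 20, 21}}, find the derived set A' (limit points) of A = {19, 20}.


A' = {21}

For each x ∈ X, list the open sets U ∈ τ with x ∈ U, then check whether U ∩ (A ∖ {x}) ≠ ∅ for every such U.
  x = 19: open {19, 21} ∋ x has {19, 21} ∩ (A ∖ {19}) = ∅, so x is NOT a limit point.
  x = 20: open {20} ∋ x has {20} ∩ (A ∖ {20}) = ∅, so x is NOT a limit point.
  x = 21: opens ∋ x are {19, 21}, {19, 20, 21}; each meets A ∖ {21}, so x IS a limit point.
Collecting: A' = {21}.


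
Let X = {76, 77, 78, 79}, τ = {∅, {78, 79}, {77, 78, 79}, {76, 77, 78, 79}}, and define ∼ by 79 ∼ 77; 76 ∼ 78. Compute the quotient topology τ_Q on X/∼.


X/∼ = {[76=78], [77=79]}; |τ_Q| = 2.

Equivalence classes: [76=78], [77=79].
Quotient map π: X → X/∼ sends 76 ↦ [76=78], 77 ↦ [77=79], 78 ↦ [76=78], 79 ↦ [77=79].
For each subset V ⊆ X/∼, compute π^{-1}(V) ⊆ X and check whether π^{-1}(V) ∈ τ. V is open in τ_Q iff π^{-1}(V) ∈ τ.
  V = {}: π^{-1}(V) = ∅ ∈ τ ✓.
  V = {[76=78]}: π^{-1}(V) = {76, 78} ∉ τ ✗.
  V = {[77=79]}: π^{-1}(V) = {77, 79} ∉ τ ✗.
  V = {[76=78], [77=79]}: π^{-1}(V) = {76, 77, 78, 79} ∈ τ ✓.
Open sets in the quotient: τ_Q = {{}, {[76=78], [77=79]}} (2 elements).


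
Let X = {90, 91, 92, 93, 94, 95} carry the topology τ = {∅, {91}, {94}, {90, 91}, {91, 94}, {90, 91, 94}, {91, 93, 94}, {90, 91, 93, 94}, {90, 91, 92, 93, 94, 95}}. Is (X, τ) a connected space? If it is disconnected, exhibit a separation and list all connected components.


(X, τ) is connected.

Find clopen sets (U ∈ τ with X ∖ U ∈ τ):
  U = ∅, X ∖ U = {90, 91, 92, 93, 94, 95} — both open, so U is clopen.
  U = {90, 91, 92, 93, 94, 95}, X ∖ U = ∅ — both open, so U is clopen.
Only trivial clopens (∅ and X) exist, so (X, τ) is connected.
Compute connected components by grouping points that agree on all clopens:
  component: {90, 91, 92, 93, 94, 95}


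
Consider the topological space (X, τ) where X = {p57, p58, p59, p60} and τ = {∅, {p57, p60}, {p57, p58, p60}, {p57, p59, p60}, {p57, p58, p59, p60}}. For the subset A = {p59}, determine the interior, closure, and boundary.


int(A) = ∅, cl(A) = {p59}, ∂A = {p59}.

Closed sets in (X, τ) are complements of opens:
  closed(X, τ) = {∅, {p58}, {p59}, {p58, p59}, {p57, p58, p59, p60}}.
int(A) = ⋃ {U ∈ τ : U ⊆ A}. Opens contained in A: ∅.
Taking the union of these: int(A) = ∅.
cl(A) = ⋂ {C closed : A ⊆ C}. Closed sets containing A: {p59}, {p58, p59}, {p57, p58, p59, p60}.
Intersecting these: cl(A) = {p59}.
∂A = cl(A) ∖ int(A) = {p59} ∖ ∅ = {p59}.


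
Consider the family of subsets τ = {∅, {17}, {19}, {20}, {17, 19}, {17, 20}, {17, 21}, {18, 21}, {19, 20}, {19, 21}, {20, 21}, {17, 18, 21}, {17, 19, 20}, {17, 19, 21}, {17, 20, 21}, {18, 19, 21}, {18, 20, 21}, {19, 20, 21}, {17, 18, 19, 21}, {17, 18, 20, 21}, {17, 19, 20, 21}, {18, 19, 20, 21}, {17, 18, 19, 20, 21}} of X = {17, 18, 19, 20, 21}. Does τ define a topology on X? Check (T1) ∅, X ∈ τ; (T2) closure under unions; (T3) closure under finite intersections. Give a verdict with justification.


τ is NOT a topology on X.

Axiom (T1): ∅ ∈ τ? Yes; X ∈ τ? Yes.
Axiom (T2/T3): check pairwise unions and intersections of members of τ.
Counterexample for (T3): {17, 21} ∩ {18, 21} = {21} ∉ τ. Therefore τ is NOT a topology.


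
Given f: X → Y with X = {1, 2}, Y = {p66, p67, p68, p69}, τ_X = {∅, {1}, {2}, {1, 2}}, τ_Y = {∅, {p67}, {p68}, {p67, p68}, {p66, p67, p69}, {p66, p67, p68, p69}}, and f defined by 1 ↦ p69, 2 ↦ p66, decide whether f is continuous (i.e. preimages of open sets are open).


f IS continuous.

Compute f^{-1}(U) for each U ∈ τ_Y:
  U = ∅: f^{-1}(U) = ∅ ∈ τ_X ✓.
  U = {p67}: f^{-1}(U) = ∅ ∈ τ_X ✓.
  U = {p68}: f^{-1}(U) = ∅ ∈ τ_X ✓.
  U = {p67, p68}: f^{-1}(U) = ∅ ∈ τ_X ✓.
  U = {p66, p67, p69}: f^{-1}(U) = {1, 2} ∈ τ_X ✓.
  U = {p66, p67, p68, p69}: f^{-1}(U) = {1, 2} ∈ τ_X ✓.
Every preimage lies in τ_X, so f IS continuous.


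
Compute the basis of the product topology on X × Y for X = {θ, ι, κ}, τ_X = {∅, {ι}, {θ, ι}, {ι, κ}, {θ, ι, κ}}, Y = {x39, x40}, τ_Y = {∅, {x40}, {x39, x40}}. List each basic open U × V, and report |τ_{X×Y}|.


Basis B = {∅ × ∅, {ι} × {x40}, {θ, ι} × {x40}, {ι} × {x39, x40}, {ι, κ} × {x40}, {θ, ι, κ} × {x40}, {θ, ι} × {x39, x40}, {ι, κ} × {x39, x40}, {θ, ι, κ} × {x39, x40}}; |τ_{X×Y}| = 14.

Enumerate products U × V with U ∈ τ_X, V ∈ τ_Y (deduplicated):
  ∅ × ∅ = {} (∅)
  {ι} × {x40} = {(ι,x40)}
  {θ, ι} × {x40} = {(θ,x40), (ι,x40)}
  {ι} × {x39, x40} = {(ι,x39), (ι,x40)}
  {ι, κ} × {x40} = {(ι,x40), (κ,x40)}
  {θ, ι, κ} × {x40} = {(θ,x40), (ι,x40), (κ,x40)}
  {θ, ι} × {x39, x40} = {(θ,x39), (θ,x40), (ι,x39), (ι,x40)}
  {ι, κ} × {x39, x40} = {(ι,x39), (ι,x40), (κ,x39), (κ,x40)}
  {θ, ι, κ} × {x39, x40} = {(θ,x39), (θ,x40), (ι,x39), (ι,x40), (κ,x39), (κ,x40)}
These 9 distinct sets form the basis B.
Close under arbitrary unions to get τ_{X×Y}; counting gives |τ_{X×Y}| = 14.


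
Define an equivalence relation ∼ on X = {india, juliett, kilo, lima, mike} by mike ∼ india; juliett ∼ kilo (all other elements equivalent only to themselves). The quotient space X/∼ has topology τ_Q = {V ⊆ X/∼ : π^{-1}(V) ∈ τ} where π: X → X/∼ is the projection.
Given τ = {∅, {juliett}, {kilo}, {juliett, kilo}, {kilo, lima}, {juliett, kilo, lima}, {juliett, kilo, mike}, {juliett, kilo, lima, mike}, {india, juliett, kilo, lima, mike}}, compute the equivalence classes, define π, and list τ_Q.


X/∼ = {[india=mike], [juliett=kilo], [lima]}; |τ_Q| = 4.

Equivalence classes: [india=mike], [juliett=kilo], [lima].
Quotient map π: X → X/∼ sends india ↦ [india=mike], juliett ↦ [juliett=kilo], kilo ↦ [juliett=kilo], lima ↦ [lima], mike ↦ [india=mike].
For each subset V ⊆ X/∼, compute π^{-1}(V) ⊆ X and check whether π^{-1}(V) ∈ τ. V is open in τ_Q iff π^{-1}(V) ∈ τ.
  V = {}: π^{-1}(V) = ∅ ∈ τ ✓.
  V = {[india=mike]}: π^{-1}(V) = {india, mike} ∉ τ ✗.
  V = {[juliett=kilo]}: π^{-1}(V) = {juliett, kilo} ∈ τ ✓.
  V = {[india=mike], [juliett=kilo]}: π^{-1}(V) = {india, juliett, kilo, mike} ∉ τ ✗.
  V = {[lima]}: π^{-1}(V) = {lima} ∉ τ ✗.
  V = {[india=mike], [lima]}: π^{-1}(V) = {india, lima, mike} ∉ τ ✗.
  V = {[juliett=kilo], [lima]}: π^{-1}(V) = {juliett, kilo, lima} ∈ τ ✓.
  V = {[india=mike], [juliett=kilo], [lima]}: π^{-1}(V) = {india, juliett, kilo, lima, mike} ∈ τ ✓.
Open sets in the quotient: τ_Q = {{}, {[juliett=kilo]}, {[juliett=kilo], [lima]}, {[india=mike], [juliett=kilo], [lima]}} (4 elements).


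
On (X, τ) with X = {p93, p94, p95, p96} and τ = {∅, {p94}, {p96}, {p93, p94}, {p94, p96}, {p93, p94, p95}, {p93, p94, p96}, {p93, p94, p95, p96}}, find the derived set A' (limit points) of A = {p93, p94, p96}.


A' = {p93, p95}

For each x ∈ X, list the open sets U ∈ τ with x ∈ U, then check whether U ∩ (A ∖ {x}) ≠ ∅ for every such U.
  x = p93: opens ∋ x are {p93, p94}, {p93, p94, p95}, {p93, p94, p96}, {p93, p94, p95, p96}; each meets A ∖ {p93}, so x IS a limit point.
  x = p94: open {p94} ∋ x has {p94} ∩ (A ∖ {p94}) = ∅, so x is NOT a limit point.
  x = p95: opens ∋ x are {p93, p94, p95}, {p93, p94, p95, p96}; each meets A ∖ {p95}, so x IS a limit point.
  x = p96: open {p96} ∋ x has {p96} ∩ (A ∖ {p96}) = ∅, so x is NOT a limit point.
Collecting: A' = {p93, p95}.


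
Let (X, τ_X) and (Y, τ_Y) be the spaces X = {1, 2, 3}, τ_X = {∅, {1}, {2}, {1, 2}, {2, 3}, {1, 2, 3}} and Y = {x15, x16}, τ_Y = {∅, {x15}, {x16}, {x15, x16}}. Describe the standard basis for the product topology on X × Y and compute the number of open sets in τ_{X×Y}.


Basis B = {∅ × ∅, {1} × {x15}, {1} × {x16}, {2} × {x15}, {2} × {x16}, {1} × {x15, x16}, {1, 2} × {x15}, {1, 2} × {x16}, {2} × {x15, x16}, {2, 3} × {x15}, {2, 3} × {x16}, {1, 2, 3} × {x15}, {1, 2, 3} × {x16}, {1, 2} × {x15, x16}, {2, 3} × {x15, x16}, {1, 2, 3} × {x15, x16}}; |τ_{X×Y}| = 36.

Enumerate products U × V with U ∈ τ_X, V ∈ τ_Y (deduplicated):
  ∅ × ∅ = {} (∅)
  {1} × {x15} = {(1,x15)}
  {1} × {x16} = {(1,x16)}
  {2} × {x15} = {(2,x15)}
  {2} × {x16} = {(2,x16)}
  {1} × {x15, x16} = {(1,x15), (1,x16)}
  {1, 2} × {x15} = {(1,x15), (2,x15)}
  {1, 2} × {x16} = {(1,x16), (2,x16)}
  {2} × {x15, x16} = {(2,x15), (2,x16)}
  {2, 3} × {x15} = {(2,x15), (3,x15)}
  {2, 3} × {x16} = {(2,x16), (3,x16)}
  {1, 2, 3} × {x15} = {(1,x15), (2,x15), (3,x15)}
  {1, 2, 3} × {x16} = {(1,x16), (2,x16), (3,x16)}
  {1, 2} × {x15, x16} = {(1,x15), (1,x16), (2,x15), (2,x16)}
  {2, 3} × {x15, x16} = {(2,x15), (2,x16), (3,x15), (3,x16)}
  {1, 2, 3} × {x15, x16} = {(1,x15), (1,x16), (2,x15), (2,x16), (3,x15), (3,x16)}
These 16 distinct sets form the basis B.
Close under arbitrary unions to get τ_{X×Y}; counting gives |τ_{X×Y}| = 36.


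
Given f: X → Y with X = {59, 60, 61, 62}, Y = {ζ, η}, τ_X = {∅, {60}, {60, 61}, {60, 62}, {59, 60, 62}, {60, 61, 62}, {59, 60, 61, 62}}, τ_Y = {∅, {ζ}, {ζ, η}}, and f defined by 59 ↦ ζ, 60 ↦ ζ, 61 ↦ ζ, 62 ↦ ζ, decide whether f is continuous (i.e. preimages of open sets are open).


f IS continuous.

Compute f^{-1}(U) for each U ∈ τ_Y:
  U = ∅: f^{-1}(U) = ∅ ∈ τ_X ✓.
  U = {ζ}: f^{-1}(U) = {59, 60, 61, 62} ∈ τ_X ✓.
  U = {ζ, η}: f^{-1}(U) = {59, 60, 61, 62} ∈ τ_X ✓.
Every preimage lies in τ_X, so f IS continuous.


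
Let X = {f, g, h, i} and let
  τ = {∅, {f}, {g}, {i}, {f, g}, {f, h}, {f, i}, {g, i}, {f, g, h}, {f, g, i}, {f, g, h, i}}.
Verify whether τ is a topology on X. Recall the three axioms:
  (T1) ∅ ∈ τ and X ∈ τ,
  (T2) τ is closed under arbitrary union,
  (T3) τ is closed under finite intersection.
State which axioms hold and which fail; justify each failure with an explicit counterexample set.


τ is NOT a topology on X.

Axiom (T1): ∅ ∈ τ? Yes; X ∈ τ? Yes.
Axiom (T2/T3): check pairwise unions and intersections of members of τ.
Counterexample for (T2): {i} ∪ {f, h} = {f, h, i} ∉ τ. Therefore τ is NOT a topology.


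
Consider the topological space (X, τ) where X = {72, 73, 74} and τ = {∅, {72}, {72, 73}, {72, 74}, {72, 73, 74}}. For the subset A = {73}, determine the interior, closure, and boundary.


int(A) = ∅, cl(A) = {73}, ∂A = {73}.

Closed sets in (X, τ) are complements of opens:
  closed(X, τ) = {∅, {73}, {74}, {73, 74}, {72, 73, 74}}.
int(A) = ⋃ {U ∈ τ : U ⊆ A}. Opens contained in A: ∅.
Taking the union of these: int(A) = ∅.
cl(A) = ⋂ {C closed : A ⊆ C}. Closed sets containing A: {73}, {73, 74}, {72, 73, 74}.
Intersecting these: cl(A) = {73}.
∂A = cl(A) ∖ int(A) = {73} ∖ ∅ = {73}.


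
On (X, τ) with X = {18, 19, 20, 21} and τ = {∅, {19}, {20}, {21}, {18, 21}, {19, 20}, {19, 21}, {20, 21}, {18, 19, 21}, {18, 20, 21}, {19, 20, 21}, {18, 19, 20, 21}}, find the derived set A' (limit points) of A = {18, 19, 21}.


A' = {18}

For each x ∈ X, list the open sets U ∈ τ with x ∈ U, then check whether U ∩ (A ∖ {x}) ≠ ∅ for every such U.
  x = 18: opens ∋ x are {18, 21}, {18, 19, 21}, {18, 20, 21}, {18, 19, 20, 21}; each meets A ∖ {18}, so x IS a limit point.
  x = 19: open {19} ∋ x has {19} ∩ (A ∖ {19}) = ∅, so x is NOT a limit point.
  x = 20: open {20} ∋ x has {20} ∩ (A ∖ {20}) = ∅, so x is NOT a limit point.
  x = 21: open {21} ∋ x has {21} ∩ (A ∖ {21}) = ∅, so x is NOT a limit point.
Collecting: A' = {18}.


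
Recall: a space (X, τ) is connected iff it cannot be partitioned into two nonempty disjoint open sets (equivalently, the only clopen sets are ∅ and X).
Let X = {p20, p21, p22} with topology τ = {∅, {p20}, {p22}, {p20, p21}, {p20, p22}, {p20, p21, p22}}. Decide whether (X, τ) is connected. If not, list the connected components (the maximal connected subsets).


(X, τ) is disconnected; components = [{p22}, {p20, p21}].

Find clopen sets (U ∈ τ with X ∖ U ∈ τ):
  U = ∅, X ∖ U = {p20, p21, p22} — both open, so U is clopen.
  U = {p22}, X ∖ U = {p20, p21} — both open, so U is clopen.
  U = {p20, p21}, X ∖ U = {p22} — both open, so U is clopen.
  U = {p20, p21, p22}, X ∖ U = ∅ — both open, so U is clopen.
Nontrivial clopen(s) exist: e.g. {p20, p21}. So (X, τ) is disconnected.
Compute connected components by grouping points that agree on all clopens:
  component: {p22}
  component: {p20, p21}


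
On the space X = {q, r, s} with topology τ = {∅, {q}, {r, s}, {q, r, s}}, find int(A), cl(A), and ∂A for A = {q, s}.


int(A) = {q}, cl(A) = {q, r, s}, ∂A = {r, s}.

Closed sets in (X, τ) are complements of opens:
  closed(X, τ) = {∅, {q}, {r, s}, {q, r, s}}.
int(A) = ⋃ {U ∈ τ : U ⊆ A}. Opens contained in A: ∅, {q}.
Taking the union of these: int(A) = {q}.
cl(A) = ⋂ {C closed : A ⊆ C}. Closed sets containing A: {q, r, s}.
Intersecting these: cl(A) = {q, r, s}.
∂A = cl(A) ∖ int(A) = {q, r, s} ∖ {q} = {r, s}.


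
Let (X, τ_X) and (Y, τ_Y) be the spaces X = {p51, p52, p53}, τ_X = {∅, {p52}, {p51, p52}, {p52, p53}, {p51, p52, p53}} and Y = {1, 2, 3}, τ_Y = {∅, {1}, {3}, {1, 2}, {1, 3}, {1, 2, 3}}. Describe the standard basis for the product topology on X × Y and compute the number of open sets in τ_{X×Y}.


Basis B = {∅ × ∅, {p52} × {1}, {p52} × {3}, {p51, p52} × {1}, {p51, p52} × {3}, {p52} × {1, 2}, {p52} × {1, 3}, {p52, p53} × {1}, {p52, p53} × {3}, {p51, p52, p53} × {1}, {p51, p52, p53} × {3}, {p52} × {1, 2, 3}, {p51, p52} × {1, 2}, {p51, p52} × {1, 3}, {p52, p53} × {1, 2}, {p52, p53} × {1, 3}, {p51, p52} × {1, 2, 3}, {p51, p52, p53} × {1, 2}, {p51, p52, p53} × {1, 3}, {p52, p53} × {1, 2, 3}, {p51, p52, p53} × {1, 2, 3}}; |τ_{X×Y}| = 70.

Enumerate products U × V with U ∈ τ_X, V ∈ τ_Y (deduplicated):
  ∅ × ∅ = {} (∅)
  {p52} × {1} = {(p52,1)}
  {p52} × {3} = {(p52,3)}
  {p51, p52} × {1} = {(p51,1), (p52,1)}
  {p51, p52} × {3} = {(p51,3), (p52,3)}
  {p52} × {1, 2} = {(p52,1), (p52,2)}
  {p52} × {1, 3} = {(p52,1), (p52,3)}
  {p52, p53} × {1} = {(p52,1), (p53,1)}
  {p52, p53} × {3} = {(p52,3), (p53,3)}
  {p51, p52, p53} × {1} = {(p51,1), (p52,1), (p53,1)}
  {p51, p52, p53} × {3} = {(p51,3), (p52,3), (p53,3)}
  {p52} × {1, 2, 3} = {(p52,1), (p52,2), (p52,3)}
  {p51, p52} × {1, 2} = {(p51,1), (p51,2), (p52,1), (p52,2)}
  {p51, p52} × {1, 3} = {(p51,1), (p51,3), (p52,1), (p52,3)}
  {p52, p53} × {1, 2} = {(p52,1), (p52,2), (p53,1), (p53,2)}
  {p52, p53} × {1, 3} = {(p52,1), (p52,3), (p53,1), (p53,3)}
  {p51, p52} × {1, 2, 3} = {(p51,1), (p51,2), (p51,3), (p52,1), (p52,2), (p52,3)}
  {p51, p52, p53} × {1, 2} = {(p51,1), (p51,2), (p52,1), (p52,2), (p53,1), (p53,2)}
  {p51, p52, p53} × {1, 3} = {(p51,1), (p51,3), (p52,1), (p52,3), (p53,1), (p53,3)}
  {p52, p53} × {1, 2, 3} = {(p52,1), (p52,2), (p52,3), (p53,1), (p53,2), (p53,3)}
  {p51, p52, p53} × {1, 2, 3} = {(p51,1), (p51,2), (p51,3), (p52,1), (p52,2), (p52,3), (p53,1), (p53,2), (p53,3)}
These 21 distinct sets form the basis B.
Close under arbitrary unions to get τ_{X×Y}; counting gives |τ_{X×Y}| = 70.


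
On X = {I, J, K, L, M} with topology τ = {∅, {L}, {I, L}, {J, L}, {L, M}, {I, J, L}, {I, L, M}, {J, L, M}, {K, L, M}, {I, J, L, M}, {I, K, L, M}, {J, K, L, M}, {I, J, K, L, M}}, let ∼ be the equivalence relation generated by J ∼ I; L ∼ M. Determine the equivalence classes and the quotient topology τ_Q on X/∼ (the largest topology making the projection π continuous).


X/∼ = {[I=J], [K], [L=M]}; |τ_Q| = 5.

Equivalence classes: [I=J], [K], [L=M].
Quotient map π: X → X/∼ sends I ↦ [I=J], J ↦ [I=J], K ↦ [K], L ↦ [L=M], M ↦ [L=M].
For each subset V ⊆ X/∼, compute π^{-1}(V) ⊆ X and check whether π^{-1}(V) ∈ τ. V is open in τ_Q iff π^{-1}(V) ∈ τ.
  V = {}: π^{-1}(V) = ∅ ∈ τ ✓.
  V = {[I=J]}: π^{-1}(V) = {I, J} ∉ τ ✗.
  V = {[K]}: π^{-1}(V) = {K} ∉ τ ✗.
  V = {[I=J], [K]}: π^{-1}(V) = {I, J, K} ∉ τ ✗.
  V = {[L=M]}: π^{-1}(V) = {L, M} ∈ τ ✓.
  V = {[I=J], [L=M]}: π^{-1}(V) = {I, J, L, M} ∈ τ ✓.
  V = {[K], [L=M]}: π^{-1}(V) = {K, L, M} ∈ τ ✓.
  V = {[I=J], [K], [L=M]}: π^{-1}(V) = {I, J, K, L, M} ∈ τ ✓.
Open sets in the quotient: τ_Q = {{}, {[L=M]}, {[I=J], [L=M]}, {[K], [L=M]}, {[I=J], [K], [L=M]}} (5 elements).


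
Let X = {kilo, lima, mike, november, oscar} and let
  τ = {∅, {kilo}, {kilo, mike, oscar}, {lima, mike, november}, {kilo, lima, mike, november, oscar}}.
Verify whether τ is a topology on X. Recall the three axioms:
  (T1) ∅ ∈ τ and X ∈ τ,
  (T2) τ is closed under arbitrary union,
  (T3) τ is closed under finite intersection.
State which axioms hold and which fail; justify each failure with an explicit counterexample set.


τ is NOT a topology on X.

Axiom (T1): ∅ ∈ τ? Yes; X ∈ τ? Yes.
Axiom (T2/T3): check pairwise unions and intersections of members of τ.
Counterexample for (T2): {kilo} ∪ {lima, mike, november} = {kilo, lima, mike, november} ∉ τ. Therefore τ is NOT a topology.


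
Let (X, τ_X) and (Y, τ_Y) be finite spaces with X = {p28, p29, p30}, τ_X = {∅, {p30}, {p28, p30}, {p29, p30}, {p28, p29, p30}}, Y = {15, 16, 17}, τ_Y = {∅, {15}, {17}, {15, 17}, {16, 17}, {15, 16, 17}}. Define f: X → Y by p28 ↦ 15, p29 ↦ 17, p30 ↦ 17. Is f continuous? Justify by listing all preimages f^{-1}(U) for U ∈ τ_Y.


f is NOT continuous.

Compute f^{-1}(U) for each U ∈ τ_Y:
  U = ∅: f^{-1}(U) = ∅ ∈ τ_X ✓.
  U = {15}: f^{-1}(U) = {p28} ∉ τ_X ✗.
  U = {17}: f^{-1}(U) = {p29, p30} ∈ τ_X ✓.
  U = {15, 17}: f^{-1}(U) = {p28, p29, p30} ∈ τ_X ✓.
  U = {16, 17}: f^{-1}(U) = {p29, p30} ∈ τ_X ✓.
  U = {15, 16, 17}: f^{-1}(U) = {p28, p29, p30} ∈ τ_X ✓.
Found U = {15} with f^{-1}(U) = {p28} not in τ_X. Therefore f is NOT continuous.


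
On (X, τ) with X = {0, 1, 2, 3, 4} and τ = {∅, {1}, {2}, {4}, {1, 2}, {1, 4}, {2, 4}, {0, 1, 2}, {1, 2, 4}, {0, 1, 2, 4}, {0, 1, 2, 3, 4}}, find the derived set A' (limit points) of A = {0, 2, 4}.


A' = {0, 3}

For each x ∈ X, list the open sets U ∈ τ with x ∈ U, then check whether U ∩ (A ∖ {x}) ≠ ∅ for every such U.
  x = 0: opens ∋ x are {0, 1, 2}, {0, 1, 2, 4}, {0, 1, 2, 3, 4}; each meets A ∖ {0}, so x IS a limit point.
  x = 1: open {1} ∋ x has {1} ∩ (A ∖ {1}) = ∅, so x is NOT a limit point.
  x = 2: open {2} ∋ x has {2} ∩ (A ∖ {2}) = ∅, so x is NOT a limit point.
  x = 3: opens ∋ x are {0, 1, 2, 3, 4}; each meets A ∖ {3}, so x IS a limit point.
  x = 4: open {4} ∋ x has {4} ∩ (A ∖ {4}) = ∅, so x is NOT a limit point.
Collecting: A' = {0, 3}.


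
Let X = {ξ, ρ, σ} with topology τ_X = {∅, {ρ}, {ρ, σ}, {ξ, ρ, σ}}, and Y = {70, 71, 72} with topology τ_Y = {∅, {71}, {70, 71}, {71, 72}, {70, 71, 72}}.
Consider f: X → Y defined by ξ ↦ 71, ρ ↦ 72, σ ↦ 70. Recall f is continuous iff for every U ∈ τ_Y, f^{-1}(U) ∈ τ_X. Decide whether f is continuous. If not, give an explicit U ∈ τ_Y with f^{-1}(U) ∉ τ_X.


f is NOT continuous.

Compute f^{-1}(U) for each U ∈ τ_Y:
  U = ∅: f^{-1}(U) = ∅ ∈ τ_X ✓.
  U = {71}: f^{-1}(U) = {ξ} ∉ τ_X ✗.
  U = {70, 71}: f^{-1}(U) = {ξ, σ} ∉ τ_X ✗.
  U = {71, 72}: f^{-1}(U) = {ξ, ρ} ∉ τ_X ✗.
  U = {70, 71, 72}: f^{-1}(U) = {ξ, ρ, σ} ∈ τ_X ✓.
Found U = {71} with f^{-1}(U) = {ξ} not in τ_X. Therefore f is NOT continuous.


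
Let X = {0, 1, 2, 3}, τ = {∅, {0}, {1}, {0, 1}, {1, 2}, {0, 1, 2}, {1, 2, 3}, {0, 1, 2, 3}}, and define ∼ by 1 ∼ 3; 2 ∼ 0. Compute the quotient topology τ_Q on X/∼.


X/∼ = {[0=2], [1=3]}; |τ_Q| = 2.

Equivalence classes: [0=2], [1=3].
Quotient map π: X → X/∼ sends 0 ↦ [0=2], 1 ↦ [1=3], 2 ↦ [0=2], 3 ↦ [1=3].
For each subset V ⊆ X/∼, compute π^{-1}(V) ⊆ X and check whether π^{-1}(V) ∈ τ. V is open in τ_Q iff π^{-1}(V) ∈ τ.
  V = {}: π^{-1}(V) = ∅ ∈ τ ✓.
  V = {[0=2]}: π^{-1}(V) = {0, 2} ∉ τ ✗.
  V = {[1=3]}: π^{-1}(V) = {1, 3} ∉ τ ✗.
  V = {[0=2], [1=3]}: π^{-1}(V) = {0, 1, 2, 3} ∈ τ ✓.
Open sets in the quotient: τ_Q = {{}, {[0=2], [1=3]}} (2 elements).


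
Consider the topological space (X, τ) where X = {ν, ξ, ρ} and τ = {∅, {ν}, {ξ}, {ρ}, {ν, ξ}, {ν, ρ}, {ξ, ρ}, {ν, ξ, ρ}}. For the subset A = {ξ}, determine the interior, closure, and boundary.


int(A) = {ξ}, cl(A) = {ξ}, ∂A = ∅.

Closed sets in (X, τ) are complements of opens:
  closed(X, τ) = {∅, {ν}, {ξ}, {ρ}, {ν, ξ}, {ν, ρ}, {ξ, ρ}, {ν, ξ, ρ}}.
int(A) = ⋃ {U ∈ τ : U ⊆ A}. Opens contained in A: ∅, {ξ}.
Taking the union of these: int(A) = {ξ}.
cl(A) = ⋂ {C closed : A ⊆ C}. Closed sets containing A: {ξ}, {ν, ξ}, {ξ, ρ}, {ν, ξ, ρ}.
Intersecting these: cl(A) = {ξ}.
∂A = cl(A) ∖ int(A) = {ξ} ∖ {ξ} = ∅.


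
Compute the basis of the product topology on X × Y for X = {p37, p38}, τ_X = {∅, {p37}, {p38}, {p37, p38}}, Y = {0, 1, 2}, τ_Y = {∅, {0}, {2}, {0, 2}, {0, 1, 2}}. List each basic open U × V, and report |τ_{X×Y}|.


Basis B = {∅ × ∅, {p37} × {0}, {p37} × {2}, {p38} × {0}, {p38} × {2}, {p37} × {0, 2}, {p37, p38} × {0}, {p37, p38} × {2}, {p38} × {0, 2}, {p37} × {0, 1, 2}, {p38} × {0, 1, 2}, {p37, p38} × {0, 2}, {p37, p38} × {0, 1, 2}}; |τ_{X×Y}| = 25.

Enumerate products U × V with U ∈ τ_X, V ∈ τ_Y (deduplicated):
  ∅ × ∅ = {} (∅)
  {p37} × {0} = {(p37,0)}
  {p37} × {2} = {(p37,2)}
  {p38} × {0} = {(p38,0)}
  {p38} × {2} = {(p38,2)}
  {p37} × {0, 2} = {(p37,0), (p37,2)}
  {p37, p38} × {0} = {(p37,0), (p38,0)}
  {p37, p38} × {2} = {(p37,2), (p38,2)}
  {p38} × {0, 2} = {(p38,0), (p38,2)}
  {p37} × {0, 1, 2} = {(p37,0), (p37,1), (p37,2)}
  {p38} × {0, 1, 2} = {(p38,0), (p38,1), (p38,2)}
  {p37, p38} × {0, 2} = {(p37,0), (p37,2), (p38,0), (p38,2)}
  {p37, p38} × {0, 1, 2} = {(p37,0), (p37,1), (p37,2), (p38,0), (p38,1), (p38,2)}
These 13 distinct sets form the basis B.
Close under arbitrary unions to get τ_{X×Y}; counting gives |τ_{X×Y}| = 25.


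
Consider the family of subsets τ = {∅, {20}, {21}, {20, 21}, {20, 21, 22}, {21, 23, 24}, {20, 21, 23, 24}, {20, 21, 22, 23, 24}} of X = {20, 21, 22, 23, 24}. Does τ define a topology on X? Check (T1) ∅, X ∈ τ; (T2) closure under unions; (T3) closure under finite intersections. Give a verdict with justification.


τ IS a topology on X.

Axiom (T1): ∅ ∈ τ? Yes; X ∈ τ? Yes.
Axiom (T2/T3): check pairwise unions and intersections of members of τ.
All pairwise intersections and unions checked — each lies in τ. Therefore τ satisfies (T1), (T2), (T3): it IS a topology on X.


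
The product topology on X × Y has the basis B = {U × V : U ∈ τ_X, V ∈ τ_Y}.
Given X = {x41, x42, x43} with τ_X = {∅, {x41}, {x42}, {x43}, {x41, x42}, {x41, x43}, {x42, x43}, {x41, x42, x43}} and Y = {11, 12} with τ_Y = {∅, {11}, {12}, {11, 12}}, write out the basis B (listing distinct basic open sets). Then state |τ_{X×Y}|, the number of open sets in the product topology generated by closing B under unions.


Basis B = {∅ × ∅, {x41} × {11}, {x41} × {12}, {x42} × {11}, {x42} × {12}, {x43} × {11}, {x43} × {12}, {x41} × {11, 12}, {x41, x42} × {11}, {x41, x43} × {11}, {x41, x42} × {12}, {x41, x43} × {12}, {x42} × {11, 12}, {x42, x43} × {11}, {x42, x43} × {12}, {x43} × {11, 12}, {x41, x42, x43} × {11}, {x41, x42, x43} × {12}, {x41, x42} × {11, 12}, {x41, x43} × {11, 12}, {x42, x43} × {11, 12}, {x41, x42, x43} × {11, 12}}; |τ_{X×Y}| = 64.

Enumerate products U × V with U ∈ τ_X, V ∈ τ_Y (deduplicated):
  ∅ × ∅ = {} (∅)
  {x41} × {11} = {(x41,11)}
  {x41} × {12} = {(x41,12)}
  {x42} × {11} = {(x42,11)}
  {x42} × {12} = {(x42,12)}
  {x43} × {11} = {(x43,11)}
  {x43} × {12} = {(x43,12)}
  {x41} × {11, 12} = {(x41,11), (x41,12)}
  {x41, x42} × {11} = {(x41,11), (x42,11)}
  {x41, x43} × {11} = {(x41,11), (x43,11)}
  {x41, x42} × {12} = {(x41,12), (x42,12)}
  {x41, x43} × {12} = {(x41,12), (x43,12)}
  {x42} × {11, 12} = {(x42,11), (x42,12)}
  {x42, x43} × {11} = {(x42,11), (x43,11)}
  {x42, x43} × {12} = {(x42,12), (x43,12)}
  {x43} × {11, 12} = {(x43,11), (x43,12)}
  {x41, x42, x43} × {11} = {(x41,11), (x42,11), (x43,11)}
  {x41, x42, x43} × {12} = {(x41,12), (x42,12), (x43,12)}
  {x41, x42} × {11, 12} = {(x41,11), (x41,12), (x42,11), (x42,12)}
  {x41, x43} × {11, 12} = {(x41,11), (x41,12), (x43,11), (x43,12)}
  {x42, x43} × {11, 12} = {(x42,11), (x42,12), (x43,11), (x43,12)}
  {x41, x42, x43} × {11, 12} = {(x41,11), (x41,12), (x42,11), (x42,12), (x43,11), (x43,12)}
These 22 distinct sets form the basis B.
Close under arbitrary unions to get τ_{X×Y}; counting gives |τ_{X×Y}| = 64.


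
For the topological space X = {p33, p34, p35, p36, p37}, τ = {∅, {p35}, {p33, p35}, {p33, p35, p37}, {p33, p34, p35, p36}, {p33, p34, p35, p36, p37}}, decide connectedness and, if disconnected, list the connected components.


(X, τ) is connected.

Find clopen sets (U ∈ τ with X ∖ U ∈ τ):
  U = ∅, X ∖ U = {p33, p34, p35, p36, p37} — both open, so U is clopen.
  U = {p33, p34, p35, p36, p37}, X ∖ U = ∅ — both open, so U is clopen.
Only trivial clopens (∅ and X) exist, so (X, τ) is connected.
Compute connected components by grouping points that agree on all clopens:
  component: {p33, p34, p35, p36, p37}


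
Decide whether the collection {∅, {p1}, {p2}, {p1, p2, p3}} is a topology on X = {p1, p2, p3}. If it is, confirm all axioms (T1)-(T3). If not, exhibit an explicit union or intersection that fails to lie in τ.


τ is NOT a topology on X.

Axiom (T1): ∅ ∈ τ? Yes; X ∈ τ? Yes.
Axiom (T2/T3): check pairwise unions and intersections of members of τ.
Counterexample for (T2): {p1} ∪ {p2} = {p1, p2} ∉ τ. Therefore τ is NOT a topology.


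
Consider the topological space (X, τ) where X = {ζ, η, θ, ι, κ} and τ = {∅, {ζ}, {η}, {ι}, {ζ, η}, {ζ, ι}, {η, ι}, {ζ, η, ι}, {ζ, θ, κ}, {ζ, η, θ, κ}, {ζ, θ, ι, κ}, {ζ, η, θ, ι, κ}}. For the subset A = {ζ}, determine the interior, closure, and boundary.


int(A) = {ζ}, cl(A) = {ζ, θ, κ}, ∂A = {θ, κ}.

Closed sets in (X, τ) are complements of opens:
  closed(X, τ) = {∅, {η}, {ι}, {η, ι}, {θ, κ}, {ζ, θ, κ}, {η, θ, κ}, {θ, ι, κ}, {ζ, η, θ, κ}, {ζ, θ, ι, κ}, {η, θ, ι, κ}, {ζ, η, θ, ι, κ}}.
int(A) = ⋃ {U ∈ τ : U ⊆ A}. Opens contained in A: ∅, {ζ}.
Taking the union of these: int(A) = {ζ}.
cl(A) = ⋂ {C closed : A ⊆ C}. Closed sets containing A: {ζ, θ, κ}, {ζ, η, θ, κ}, {ζ, θ, ι, κ}, {ζ, η, θ, ι, κ}.
Intersecting these: cl(A) = {ζ, θ, κ}.
∂A = cl(A) ∖ int(A) = {ζ, θ, κ} ∖ {ζ} = {θ, κ}.


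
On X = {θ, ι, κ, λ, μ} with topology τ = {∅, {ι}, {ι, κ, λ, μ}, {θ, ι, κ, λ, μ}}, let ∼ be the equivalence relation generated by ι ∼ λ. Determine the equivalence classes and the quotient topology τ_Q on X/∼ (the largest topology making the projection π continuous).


X/∼ = {[θ], [ι=λ], [κ], [μ]}; |τ_Q| = 3.

Equivalence classes: [θ], [ι=λ], [κ], [μ].
Quotient map π: X → X/∼ sends θ ↦ [θ], ι ↦ [ι=λ], κ ↦ [κ], λ ↦ [ι=λ], μ ↦ [μ].
For each subset V ⊆ X/∼, compute π^{-1}(V) ⊆ X and check whether π^{-1}(V) ∈ τ. V is open in τ_Q iff π^{-1}(V) ∈ τ.
  V = {}: π^{-1}(V) = ∅ ∈ τ ✓.
  V = {[θ]}: π^{-1}(V) = {θ} ∉ τ ✗.
  V = {[ι=λ]}: π^{-1}(V) = {ι, λ} ∉ τ ✗.
  V = {[θ], [ι=λ]}: π^{-1}(V) = {θ, ι, λ} ∉ τ ✗.
  V = {[κ]}: π^{-1}(V) = {κ} ∉ τ ✗.
  V = {[θ], [κ]}: π^{-1}(V) = {θ, κ} ∉ τ ✗.
  V = {[ι=λ], [κ]}: π^{-1}(V) = {ι, κ, λ} ∉ τ ✗.
  V = {[θ], [ι=λ], [κ]}: π^{-1}(V) = {θ, ι, κ, λ} ∉ τ ✗.
  V = {[μ]}: π^{-1}(V) = {μ} ∉ τ ✗.
  V = {[θ], [μ]}: π^{-1}(V) = {θ, μ} ∉ τ ✗.
  V = {[ι=λ], [μ]}: π^{-1}(V) = {ι, λ, μ} ∉ τ ✗.
  V = {[θ], [ι=λ], [μ]}: π^{-1}(V) = {θ, ι, λ, μ} ∉ τ ✗.
  V = {[κ], [μ]}: π^{-1}(V) = {κ, μ} ∉ τ ✗.
  V = {[θ], [κ], [μ]}: π^{-1}(V) = {θ, κ, μ} ∉ τ ✗.
  V = {[ι=λ], [κ], [μ]}: π^{-1}(V) = {ι, κ, λ, μ} ∈ τ ✓.
  V = {[θ], [ι=λ], [κ], [μ]}: π^{-1}(V) = {θ, ι, κ, λ, μ} ∈ τ ✓.
Open sets in the quotient: τ_Q = {{}, {[ι=λ], [κ], [μ]}, {[θ], [ι=λ], [κ], [μ]}} (3 elements).


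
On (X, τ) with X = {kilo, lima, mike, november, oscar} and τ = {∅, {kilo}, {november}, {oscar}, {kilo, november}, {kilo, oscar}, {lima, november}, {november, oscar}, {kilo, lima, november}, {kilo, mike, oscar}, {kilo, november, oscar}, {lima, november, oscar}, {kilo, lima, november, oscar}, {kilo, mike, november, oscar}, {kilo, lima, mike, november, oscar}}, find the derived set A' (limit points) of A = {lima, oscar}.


A' = {mike}

For each x ∈ X, list the open sets U ∈ τ with x ∈ U, then check whether U ∩ (A ∖ {x}) ≠ ∅ for every such U.
  x = kilo: open {kilo} ∋ x has {kilo} ∩ (A ∖ {kilo}) = ∅, so x is NOT a limit point.
  x = lima: open {lima, november} ∋ x has {lima, november} ∩ (A ∖ {lima}) = ∅, so x is NOT a limit point.
  x = mike: opens ∋ x are {kilo, mike, oscar}, {kilo, mike, november, oscar}, {kilo, lima, mike, november, oscar}; each meets A ∖ {mike}, so x IS a limit point.
  x = november: open {november} ∋ x has {november} ∩ (A ∖ {november}) = ∅, so x is NOT a limit point.
  x = oscar: open {oscar} ∋ x has {oscar} ∩ (A ∖ {oscar}) = ∅, so x is NOT a limit point.
Collecting: A' = {mike}.


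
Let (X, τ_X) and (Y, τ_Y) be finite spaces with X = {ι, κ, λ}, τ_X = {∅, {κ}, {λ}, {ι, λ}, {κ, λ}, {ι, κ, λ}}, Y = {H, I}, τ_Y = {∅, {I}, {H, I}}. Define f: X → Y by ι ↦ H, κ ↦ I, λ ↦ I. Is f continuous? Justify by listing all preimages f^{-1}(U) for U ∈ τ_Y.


f IS continuous.

Compute f^{-1}(U) for each U ∈ τ_Y:
  U = ∅: f^{-1}(U) = ∅ ∈ τ_X ✓.
  U = {I}: f^{-1}(U) = {κ, λ} ∈ τ_X ✓.
  U = {H, I}: f^{-1}(U) = {ι, κ, λ} ∈ τ_X ✓.
Every preimage lies in τ_X, so f IS continuous.


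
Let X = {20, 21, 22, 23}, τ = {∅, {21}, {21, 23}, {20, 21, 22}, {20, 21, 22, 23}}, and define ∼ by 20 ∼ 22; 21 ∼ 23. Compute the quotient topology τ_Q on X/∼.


X/∼ = {[20=22], [21=23]}; |τ_Q| = 3.

Equivalence classes: [20=22], [21=23].
Quotient map π: X → X/∼ sends 20 ↦ [20=22], 21 ↦ [21=23], 22 ↦ [20=22], 23 ↦ [21=23].
For each subset V ⊆ X/∼, compute π^{-1}(V) ⊆ X and check whether π^{-1}(V) ∈ τ. V is open in τ_Q iff π^{-1}(V) ∈ τ.
  V = {}: π^{-1}(V) = ∅ ∈ τ ✓.
  V = {[20=22]}: π^{-1}(V) = {20, 22} ∉ τ ✗.
  V = {[21=23]}: π^{-1}(V) = {21, 23} ∈ τ ✓.
  V = {[20=22], [21=23]}: π^{-1}(V) = {20, 21, 22, 23} ∈ τ ✓.
Open sets in the quotient: τ_Q = {{}, {[21=23]}, {[20=22], [21=23]}} (3 elements).


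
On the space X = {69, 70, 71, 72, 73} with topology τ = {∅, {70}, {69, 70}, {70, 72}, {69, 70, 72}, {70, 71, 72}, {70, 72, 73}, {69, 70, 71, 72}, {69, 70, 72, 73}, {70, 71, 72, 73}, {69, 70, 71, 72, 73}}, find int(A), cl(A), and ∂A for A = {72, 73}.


int(A) = ∅, cl(A) = {71, 72, 73}, ∂A = {71, 72, 73}.

Closed sets in (X, τ) are complements of opens:
  closed(X, τ) = {∅, {69}, {71}, {73}, {69, 71}, {69, 73}, {71, 73}, {69, 71, 73}, {71, 72, 73}, {69, 71, 72, 73}, {69, 70, 71, 72, 73}}.
int(A) = ⋃ {U ∈ τ : U ⊆ A}. Opens contained in A: ∅.
Taking the union of these: int(A) = ∅.
cl(A) = ⋂ {C closed : A ⊆ C}. Closed sets containing A: {71, 72, 73}, {69, 71, 72, 73}, {69, 70, 71, 72, 73}.
Intersecting these: cl(A) = {71, 72, 73}.
∂A = cl(A) ∖ int(A) = {71, 72, 73} ∖ ∅ = {71, 72, 73}.


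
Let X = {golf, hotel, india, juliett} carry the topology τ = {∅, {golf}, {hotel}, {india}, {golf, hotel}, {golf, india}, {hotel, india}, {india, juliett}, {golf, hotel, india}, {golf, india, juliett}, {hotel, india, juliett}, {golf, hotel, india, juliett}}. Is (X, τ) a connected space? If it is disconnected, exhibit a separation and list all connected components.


(X, τ) is disconnected; components = [{golf}, {hotel}, {india, juliett}].

Find clopen sets (U ∈ τ with X ∖ U ∈ τ):
  U = ∅, X ∖ U = {golf, hotel, india, juliett} — both open, so U is clopen.
  U = {golf}, X ∖ U = {hotel, india, juliett} — both open, so U is clopen.
  U = {hotel}, X ∖ U = {golf, india, juliett} — both open, so U is clopen.
  U = {golf, hotel}, X ∖ U = {india, juliett} — both open, so U is clopen.
  U = {india, juliett}, X ∖ U = {golf, hotel} — both open, so U is clopen.
  U = {golf, india, juliett}, X ∖ U = {hotel} — both open, so U is clopen.
  U = {hotel, india, juliett}, X ∖ U = {golf} — both open, so U is clopen.
  U = {golf, hotel, india, juliett}, X ∖ U = ∅ — both open, so U is clopen.
Nontrivial clopen(s) exist: e.g. {golf}. So (X, τ) is disconnected.
Compute connected components by grouping points that agree on all clopens:
  component: {golf}
  component: {hotel}
  component: {india, juliett}
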